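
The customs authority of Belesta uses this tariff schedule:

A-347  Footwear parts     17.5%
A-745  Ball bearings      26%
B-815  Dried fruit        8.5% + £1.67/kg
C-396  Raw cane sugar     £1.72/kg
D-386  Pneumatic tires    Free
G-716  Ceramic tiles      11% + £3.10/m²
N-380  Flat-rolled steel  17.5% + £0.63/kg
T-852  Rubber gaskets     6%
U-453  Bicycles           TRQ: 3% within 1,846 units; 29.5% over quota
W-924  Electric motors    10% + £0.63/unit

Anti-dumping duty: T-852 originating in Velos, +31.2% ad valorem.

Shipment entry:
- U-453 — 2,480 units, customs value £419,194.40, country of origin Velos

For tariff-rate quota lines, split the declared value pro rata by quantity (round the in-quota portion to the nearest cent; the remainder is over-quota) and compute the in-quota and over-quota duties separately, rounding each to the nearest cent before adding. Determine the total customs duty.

£40,974.56

Line 1 (U-453, Velos, 2,480 units, £419,194.40):
Code U-453 is under a tariff-rate quota (threshold 1,846 units). In-quota: 1,846 units at 3%; over-quota: 634 units at 29.5%.
Pro-rata value split: in-quota = £419,194.40 × 1,846/2,480 = £312,029.38; over-quota = £419,194.40 − £312,029.38 = £107,165.02.
In-quota duty = £312,029.38 × 3% = £9,360.88. Over-quota duty = £107,165.02 × 29.5% = £31,613.68.
Line duty = £9,360.88 + £31,613.68 = £40,974.56.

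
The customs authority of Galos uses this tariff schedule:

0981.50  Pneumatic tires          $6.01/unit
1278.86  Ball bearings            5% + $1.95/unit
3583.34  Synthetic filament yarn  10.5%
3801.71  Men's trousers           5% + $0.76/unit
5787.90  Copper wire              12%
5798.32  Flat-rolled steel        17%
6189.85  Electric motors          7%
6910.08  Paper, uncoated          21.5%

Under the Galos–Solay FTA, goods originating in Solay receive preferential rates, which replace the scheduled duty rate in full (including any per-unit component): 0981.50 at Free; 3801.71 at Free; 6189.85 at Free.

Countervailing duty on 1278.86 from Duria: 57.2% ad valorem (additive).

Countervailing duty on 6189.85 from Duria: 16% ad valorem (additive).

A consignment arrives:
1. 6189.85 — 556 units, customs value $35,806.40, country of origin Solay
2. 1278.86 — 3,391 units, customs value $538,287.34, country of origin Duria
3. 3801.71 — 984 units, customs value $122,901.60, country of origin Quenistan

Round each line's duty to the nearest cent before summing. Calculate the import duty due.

$348,320.10

Line 1 (6189.85, Solay, 556 units, $35,806.40):
Base rate for 6189.85 is 7%.
Origin Solay qualifies under the Galos–Solay agreement and 6189.85 is covered: preferential rate Free applies instead.
The additional-duty order on 6189.85 targets Duria, not Solay; it does not apply.
Duty = $35,806.40 × 0% = $0.00.
Line 2 (1278.86, Duria, 3,391 units, $538,287.34):
Base rate for 1278.86 is 5% + $1.95/unit.
Additional duty on 1278.86 from Duria: +57.2%. Applied ad valorem rate: 5% + 57.2% = 62.2%.
Duty = $538,287.34 × 62.2% + 3,391 × $1.95 = $341,427.18.
Line 3 (3801.71, Quenistan, 984 units, $122,901.60):
Base rate for 3801.71 is 5% + $0.76/unit.
3801.71 has an FTA preferential rate, but origin Quenistan is not Solay; base rate stands.
Duty = $122,901.60 × 5% + 984 × $0.76 = $6,892.92.
Total = $0.00 + $341,427.18 + $6,892.92 = $348,320.10.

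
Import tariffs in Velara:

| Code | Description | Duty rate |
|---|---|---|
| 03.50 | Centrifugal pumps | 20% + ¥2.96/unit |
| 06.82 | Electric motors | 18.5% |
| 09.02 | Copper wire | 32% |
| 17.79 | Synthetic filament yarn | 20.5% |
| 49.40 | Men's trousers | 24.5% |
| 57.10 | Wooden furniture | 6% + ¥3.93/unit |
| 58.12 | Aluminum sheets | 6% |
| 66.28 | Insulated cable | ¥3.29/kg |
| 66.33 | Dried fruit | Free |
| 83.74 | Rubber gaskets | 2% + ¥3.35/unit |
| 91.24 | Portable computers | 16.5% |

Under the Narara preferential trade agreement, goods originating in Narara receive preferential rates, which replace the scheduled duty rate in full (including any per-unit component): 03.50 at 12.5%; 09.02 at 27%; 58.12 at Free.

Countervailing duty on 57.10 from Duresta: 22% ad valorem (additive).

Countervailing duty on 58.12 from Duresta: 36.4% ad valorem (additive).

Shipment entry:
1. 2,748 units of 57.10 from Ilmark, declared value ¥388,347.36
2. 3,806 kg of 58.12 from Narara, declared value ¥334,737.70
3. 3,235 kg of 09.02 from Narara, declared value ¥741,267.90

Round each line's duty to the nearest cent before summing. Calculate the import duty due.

¥234,242.81

Line 1 (57.10, Ilmark, 2,748 units, ¥388,347.36):
Base rate for 57.10 is 6% + ¥3.93/unit.
The additional-duty order on 57.10 targets Duresta, not Ilmark; it does not apply.
Duty = ¥388,347.36 × 6% + 2,748 × ¥3.93 = ¥34,100.48.
Line 2 (58.12, Narara, 3,806 kg, ¥334,737.70):
Base rate for 58.12 is 6%.
Origin Narara qualifies under the Velara–Narara agreement and 58.12 is covered: preferential rate Free applies instead.
The additional-duty order on 58.12 targets Duresta, not Narara; it does not apply.
Duty = ¥334,737.70 × 0% = ¥0.00.
Line 3 (09.02, Narara, 3,235 kg, ¥741,267.90):
Base rate for 09.02 is 32%.
Origin Narara qualifies under the Velara–Narara agreement and 09.02 is covered: preferential rate 27% applies instead.
Duty = ¥741,267.90 × 27% = ¥200,142.33.
Total = ¥34,100.48 + ¥0.00 + ¥200,142.33 = ¥234,242.81.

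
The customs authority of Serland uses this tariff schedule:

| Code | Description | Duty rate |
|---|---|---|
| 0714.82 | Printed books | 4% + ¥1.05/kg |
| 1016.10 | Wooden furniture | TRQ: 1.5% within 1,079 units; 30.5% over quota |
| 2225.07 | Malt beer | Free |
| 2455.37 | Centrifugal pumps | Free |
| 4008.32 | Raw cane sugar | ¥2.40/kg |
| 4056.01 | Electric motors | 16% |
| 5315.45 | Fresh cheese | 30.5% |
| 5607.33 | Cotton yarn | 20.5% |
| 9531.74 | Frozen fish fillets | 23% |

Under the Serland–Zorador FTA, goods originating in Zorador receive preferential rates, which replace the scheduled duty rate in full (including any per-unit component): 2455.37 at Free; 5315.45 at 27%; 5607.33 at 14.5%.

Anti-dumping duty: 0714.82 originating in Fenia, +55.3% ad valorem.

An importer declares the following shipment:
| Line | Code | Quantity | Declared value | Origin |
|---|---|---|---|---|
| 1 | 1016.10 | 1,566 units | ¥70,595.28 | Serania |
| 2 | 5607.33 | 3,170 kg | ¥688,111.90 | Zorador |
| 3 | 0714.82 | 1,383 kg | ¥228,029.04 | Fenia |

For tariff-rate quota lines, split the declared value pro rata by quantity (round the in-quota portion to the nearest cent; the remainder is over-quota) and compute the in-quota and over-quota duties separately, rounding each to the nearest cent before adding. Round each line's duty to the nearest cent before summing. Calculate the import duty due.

Line 1 (1016.10, Serania, 1,566 units, ¥70,595.28):
Code 1016.10 is under a tariff-rate quota (threshold 1,079 units). In-quota: 1,079 units at 1.5%; over-quota: 487 units at 30.5%.
Pro-rata value split: in-quota = ¥70,595.28 × 1,079/1,566 = ¥48,641.32; over-quota = ¥70,595.28 − ¥48,641.32 = ¥21,953.96.
In-quota duty = ¥48,641.32 × 1.5% = ¥729.62. Over-quota duty = ¥21,953.96 × 30.5% = ¥6,695.96.
Line duty = ¥729.62 + ¥6,695.96 = ¥7,425.58.
Line 2 (5607.33, Zorador, 3,170 kg, ¥688,111.90):
Base rate for 5607.33 is 20.5%.
Origin Zorador qualifies under the Serland–Zorador agreement and 5607.33 is covered: preferential rate 14.5% applies instead.
Duty = ¥688,111.90 × 14.5% = ¥99,776.23.
Line 3 (0714.82, Fenia, 1,383 kg, ¥228,029.04):
Base rate for 0714.82 is 4% + ¥1.05/kg.
Additional duty on 0714.82 from Fenia: +55.3%. Applied ad valorem rate: 4% + 55.3% = 59.3%.
Duty = ¥228,029.04 × 59.3% + 1,383 × ¥1.05 = ¥136,673.37.
Total = ¥7,425.58 + ¥99,776.23 + ¥136,673.37 = ¥243,875.18.

¥243,875.18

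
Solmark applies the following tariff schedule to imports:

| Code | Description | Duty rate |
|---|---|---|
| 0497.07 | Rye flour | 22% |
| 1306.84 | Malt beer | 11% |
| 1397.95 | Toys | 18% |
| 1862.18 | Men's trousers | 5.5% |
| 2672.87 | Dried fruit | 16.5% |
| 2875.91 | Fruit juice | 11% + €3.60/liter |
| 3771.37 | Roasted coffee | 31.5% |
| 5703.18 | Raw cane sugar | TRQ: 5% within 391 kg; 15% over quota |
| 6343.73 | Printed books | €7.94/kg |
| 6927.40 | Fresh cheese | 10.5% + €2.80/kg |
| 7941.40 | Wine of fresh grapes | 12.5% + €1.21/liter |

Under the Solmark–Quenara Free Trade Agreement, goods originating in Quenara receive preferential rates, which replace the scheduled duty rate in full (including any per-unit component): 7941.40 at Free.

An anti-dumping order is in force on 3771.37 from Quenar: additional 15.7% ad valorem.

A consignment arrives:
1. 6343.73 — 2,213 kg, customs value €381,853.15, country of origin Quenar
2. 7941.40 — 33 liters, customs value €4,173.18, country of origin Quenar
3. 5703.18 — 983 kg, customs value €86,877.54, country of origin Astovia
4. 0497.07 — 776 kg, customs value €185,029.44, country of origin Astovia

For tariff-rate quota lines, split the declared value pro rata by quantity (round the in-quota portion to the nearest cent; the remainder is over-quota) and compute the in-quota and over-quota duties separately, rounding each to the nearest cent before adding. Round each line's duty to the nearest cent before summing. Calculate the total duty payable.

Line 1 (6343.73, Quenar, 2,213 kg, €381,853.15):
Base rate for 6343.73 is €7.94/kg.
Duty = 2,213 × €7.94 = €17,571.22.
Line 2 (7941.40, Quenar, 33 liters, €4,173.18):
Base rate for 7941.40 is 12.5% + €1.21/liter.
7941.40 has an FTA preferential rate, but origin Quenar is not Quenara; base rate stands.
Duty = €4,173.18 × 12.5% + 33 × €1.21 = €561.58.
Line 3 (5703.18, Astovia, 983 kg, €86,877.54):
Code 5703.18 is under a tariff-rate quota (threshold 391 kg). In-quota: 391 kg at 5%; over-quota: 592 kg at 15%.
Pro-rata value split: in-quota = €86,877.54 × 391/983 = €34,556.58; over-quota = €86,877.54 − €34,556.58 = €52,320.96.
In-quota duty = €34,556.58 × 5% = €1,727.83. Over-quota duty = €52,320.96 × 15% = €7,848.14.
Line duty = €1,727.83 + €7,848.14 = €9,575.97.
Line 4 (0497.07, Astovia, 776 kg, €185,029.44):
Base rate for 0497.07 is 22%.
Duty = €185,029.44 × 22% = €40,706.48.
Total = €17,571.22 + €561.58 + €9,575.97 + €40,706.48 = €68,415.25.

€68,415.25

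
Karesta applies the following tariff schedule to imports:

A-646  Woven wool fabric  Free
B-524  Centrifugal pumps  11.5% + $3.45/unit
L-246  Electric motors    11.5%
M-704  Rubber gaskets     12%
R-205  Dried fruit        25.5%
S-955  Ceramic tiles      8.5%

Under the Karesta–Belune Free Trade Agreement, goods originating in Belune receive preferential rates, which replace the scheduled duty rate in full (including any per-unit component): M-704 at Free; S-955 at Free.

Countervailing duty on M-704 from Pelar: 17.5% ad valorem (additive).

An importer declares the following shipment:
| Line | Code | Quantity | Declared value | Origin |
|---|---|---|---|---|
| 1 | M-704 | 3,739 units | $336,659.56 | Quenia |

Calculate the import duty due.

Line 1 (M-704, Quenia, 3,739 units, $336,659.56):
Base rate for M-704 is 12%.
M-704 has an FTA preferential rate, but origin Quenia is not Belune; base rate stands.
The additional-duty order on M-704 targets Pelar, not Quenia; it does not apply.
Duty = $336,659.56 × 12% = $40,399.15.

$40,399.15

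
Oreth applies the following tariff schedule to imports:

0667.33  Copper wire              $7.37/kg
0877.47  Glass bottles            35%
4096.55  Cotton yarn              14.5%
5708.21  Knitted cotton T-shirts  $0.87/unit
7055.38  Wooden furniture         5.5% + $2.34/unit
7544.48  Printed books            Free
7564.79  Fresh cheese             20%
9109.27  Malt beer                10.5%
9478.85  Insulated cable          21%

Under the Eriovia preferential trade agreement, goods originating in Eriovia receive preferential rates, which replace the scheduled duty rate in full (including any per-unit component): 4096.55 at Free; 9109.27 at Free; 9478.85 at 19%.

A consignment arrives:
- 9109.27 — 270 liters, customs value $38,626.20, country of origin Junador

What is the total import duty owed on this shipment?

$4,055.75

Line 1 (9109.27, Junador, 270 liters, $38,626.20):
Base rate for 9109.27 is 10.5%.
9109.27 has an FTA preferential rate, but origin Junador is not Eriovia; base rate stands.
Duty = $38,626.20 × 10.5% = $4,055.75.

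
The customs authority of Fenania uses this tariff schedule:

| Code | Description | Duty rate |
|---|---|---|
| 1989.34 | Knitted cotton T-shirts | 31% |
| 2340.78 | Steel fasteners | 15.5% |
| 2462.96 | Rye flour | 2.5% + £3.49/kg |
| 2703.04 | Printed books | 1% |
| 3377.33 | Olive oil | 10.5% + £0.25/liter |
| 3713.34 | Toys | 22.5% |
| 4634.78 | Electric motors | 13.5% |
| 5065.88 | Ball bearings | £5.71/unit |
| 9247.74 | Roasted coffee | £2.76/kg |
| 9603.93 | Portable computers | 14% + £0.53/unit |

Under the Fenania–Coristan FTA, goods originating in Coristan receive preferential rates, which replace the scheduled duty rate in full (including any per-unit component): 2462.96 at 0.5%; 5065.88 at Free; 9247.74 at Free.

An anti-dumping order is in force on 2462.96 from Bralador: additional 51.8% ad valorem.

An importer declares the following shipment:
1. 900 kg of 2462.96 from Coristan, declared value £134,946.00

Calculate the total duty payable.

£674.73

Line 1 (2462.96, Coristan, 900 kg, £134,946.00):
Base rate for 2462.96 is 2.5% + £3.49/kg.
Origin Coristan qualifies under the Fenania–Coristan agreement and 2462.96 is covered: preferential rate 0.5% applies instead.
The additional-duty order on 2462.96 targets Bralador, not Coristan; it does not apply.
Duty = £134,946.00 × 0.5% = £674.73.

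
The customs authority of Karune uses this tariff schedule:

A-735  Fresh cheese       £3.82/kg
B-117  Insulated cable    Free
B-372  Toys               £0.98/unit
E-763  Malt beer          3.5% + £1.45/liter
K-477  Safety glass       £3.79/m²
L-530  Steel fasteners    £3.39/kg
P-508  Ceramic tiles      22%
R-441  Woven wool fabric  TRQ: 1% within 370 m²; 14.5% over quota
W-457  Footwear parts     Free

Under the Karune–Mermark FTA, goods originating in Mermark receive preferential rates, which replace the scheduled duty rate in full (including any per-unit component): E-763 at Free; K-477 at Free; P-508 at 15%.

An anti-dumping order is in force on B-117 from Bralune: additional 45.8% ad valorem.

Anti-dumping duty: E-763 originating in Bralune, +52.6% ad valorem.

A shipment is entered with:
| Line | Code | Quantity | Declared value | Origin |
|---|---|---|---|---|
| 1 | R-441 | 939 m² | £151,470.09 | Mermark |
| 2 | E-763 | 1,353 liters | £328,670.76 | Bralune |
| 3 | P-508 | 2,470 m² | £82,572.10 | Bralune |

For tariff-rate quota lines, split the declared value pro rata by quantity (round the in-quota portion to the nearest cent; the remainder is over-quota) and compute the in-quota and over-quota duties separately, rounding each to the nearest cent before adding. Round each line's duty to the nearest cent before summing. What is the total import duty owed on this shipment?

Line 1 (R-441, Mermark, 939 m², £151,470.09):
Code R-441 is under a tariff-rate quota (threshold 370 m²). In-quota: 370 m² at 1%; over-quota: 569 m² at 14.5%.
Pro-rata value split: in-quota = £151,470.09 × 370/939 = £59,684.70; over-quota = £151,470.09 − £59,684.70 = £91,785.39.
In-quota duty = £59,684.70 × 1% = £596.85. Over-quota duty = £91,785.39 × 14.5% = £13,308.88.
Line duty = £596.85 + £13,308.88 = £13,905.73.
Line 2 (E-763, Bralune, 1,353 liters, £328,670.76):
Base rate for E-763 is 3.5% + £1.45/liter.
E-763 has an FTA preferential rate, but origin Bralune is not Mermark; base rate stands.
Additional duty on E-763 from Bralune: +52.6%. Applied ad valorem rate: 3.5% + 52.6% = 56.1%.
Duty = £328,670.76 × 56.1% + 1,353 × £1.45 = £186,346.15.
Line 3 (P-508, Bralune, 2,470 m², £82,572.10):
Base rate for P-508 is 22%.
P-508 has an FTA preferential rate, but origin Bralune is not Mermark; base rate stands.
Duty = £82,572.10 × 22% = £18,165.86.
Total = £13,905.73 + £186,346.15 + £18,165.86 = £218,417.74.

£218,417.74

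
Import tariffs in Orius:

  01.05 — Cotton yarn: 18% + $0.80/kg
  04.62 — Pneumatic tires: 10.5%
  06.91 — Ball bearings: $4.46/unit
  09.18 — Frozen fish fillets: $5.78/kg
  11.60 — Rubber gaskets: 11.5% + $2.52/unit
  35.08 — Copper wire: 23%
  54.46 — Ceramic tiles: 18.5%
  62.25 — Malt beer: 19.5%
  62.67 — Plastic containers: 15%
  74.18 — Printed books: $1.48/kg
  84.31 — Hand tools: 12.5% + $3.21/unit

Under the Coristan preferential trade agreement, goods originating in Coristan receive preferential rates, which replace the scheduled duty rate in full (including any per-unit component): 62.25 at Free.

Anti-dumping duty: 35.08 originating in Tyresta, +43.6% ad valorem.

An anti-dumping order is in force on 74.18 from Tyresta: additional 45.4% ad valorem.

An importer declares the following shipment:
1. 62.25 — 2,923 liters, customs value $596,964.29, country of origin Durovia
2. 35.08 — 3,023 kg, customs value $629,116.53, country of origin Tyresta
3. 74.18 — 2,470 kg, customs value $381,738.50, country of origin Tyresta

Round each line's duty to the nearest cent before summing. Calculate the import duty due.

$712,364.53

Line 1 (62.25, Durovia, 2,923 liters, $596,964.29):
Base rate for 62.25 is 19.5%.
62.25 has an FTA preferential rate, but origin Durovia is not Coristan; base rate stands.
Duty = $596,964.29 × 19.5% = $116,408.04.
Line 2 (35.08, Tyresta, 3,023 kg, $629,116.53):
Base rate for 35.08 is 23%.
Additional duty on 35.08 from Tyresta: +43.6%. Applied ad valorem rate: 23% + 43.6% = 66.6%.
Duty = $629,116.53 × 66.6% = $418,991.61.
Line 3 (74.18, Tyresta, 2,470 kg, $381,738.50):
Base rate for 74.18 is $1.48/kg.
Additional duty on 74.18 from Tyresta: +45.4% ad valorem. Applied ad valorem rate = 45.4%.
Duty = $381,738.50 × 45.4% + 2,470 × $1.48 = $176,964.88.
Total = $116,408.04 + $418,991.61 + $176,964.88 = $712,364.53.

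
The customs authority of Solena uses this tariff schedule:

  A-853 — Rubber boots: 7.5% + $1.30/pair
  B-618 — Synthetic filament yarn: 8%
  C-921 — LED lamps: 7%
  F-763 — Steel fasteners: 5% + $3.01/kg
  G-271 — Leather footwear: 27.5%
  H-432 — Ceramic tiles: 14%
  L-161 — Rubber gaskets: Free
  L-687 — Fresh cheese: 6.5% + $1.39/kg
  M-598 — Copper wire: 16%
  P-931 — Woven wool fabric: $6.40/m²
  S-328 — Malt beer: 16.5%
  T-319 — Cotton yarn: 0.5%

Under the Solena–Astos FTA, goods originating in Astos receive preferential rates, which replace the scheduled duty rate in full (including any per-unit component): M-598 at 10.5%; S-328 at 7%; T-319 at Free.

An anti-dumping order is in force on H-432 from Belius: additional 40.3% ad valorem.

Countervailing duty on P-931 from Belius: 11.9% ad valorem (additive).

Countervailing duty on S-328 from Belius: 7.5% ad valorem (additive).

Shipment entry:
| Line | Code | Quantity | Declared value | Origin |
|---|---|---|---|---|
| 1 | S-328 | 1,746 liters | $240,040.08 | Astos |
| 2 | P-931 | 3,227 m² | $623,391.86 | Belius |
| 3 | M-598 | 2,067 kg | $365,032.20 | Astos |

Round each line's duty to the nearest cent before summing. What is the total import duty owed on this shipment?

Line 1 (S-328, Astos, 1,746 liters, $240,040.08):
Base rate for S-328 is 16.5%.
Origin Astos qualifies under the Solena–Astos agreement and S-328 is covered: preferential rate 7% applies instead.
The additional-duty order on S-328 targets Belius, not Astos; it does not apply.
Duty = $240,040.08 × 7% = $16,802.81.
Line 2 (P-931, Belius, 3,227 m², $623,391.86):
Base rate for P-931 is $6.40/m².
Additional duty on P-931 from Belius: +11.9% ad valorem. Applied ad valorem rate = 11.9%.
Duty = $623,391.86 × 11.9% + 3,227 × $6.40 = $94,836.43.
Line 3 (M-598, Astos, 2,067 kg, $365,032.20):
Base rate for M-598 is 16%.
Origin Astos qualifies under the Solena–Astos agreement and M-598 is covered: preferential rate 10.5% applies instead.
Duty = $365,032.20 × 10.5% = $38,328.38.
Total = $16,802.81 + $94,836.43 + $38,328.38 = $149,967.62.

$149,967.62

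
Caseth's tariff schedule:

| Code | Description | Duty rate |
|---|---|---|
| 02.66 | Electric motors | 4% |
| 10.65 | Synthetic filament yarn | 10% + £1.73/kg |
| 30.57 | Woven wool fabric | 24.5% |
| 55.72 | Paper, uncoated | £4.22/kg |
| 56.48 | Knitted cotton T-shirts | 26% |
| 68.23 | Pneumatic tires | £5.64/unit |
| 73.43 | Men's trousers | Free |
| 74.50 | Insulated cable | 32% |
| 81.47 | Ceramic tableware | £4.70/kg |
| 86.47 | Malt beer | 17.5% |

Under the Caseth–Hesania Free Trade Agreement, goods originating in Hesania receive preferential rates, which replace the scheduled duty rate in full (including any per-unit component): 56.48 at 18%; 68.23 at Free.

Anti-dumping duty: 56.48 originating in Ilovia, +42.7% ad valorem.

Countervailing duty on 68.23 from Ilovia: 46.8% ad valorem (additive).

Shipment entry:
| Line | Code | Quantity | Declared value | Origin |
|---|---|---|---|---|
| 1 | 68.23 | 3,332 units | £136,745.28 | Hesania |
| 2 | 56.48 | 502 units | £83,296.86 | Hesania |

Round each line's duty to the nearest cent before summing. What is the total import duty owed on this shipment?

Line 1 (68.23, Hesania, 3,332 units, £136,745.28):
Base rate for 68.23 is £5.64/unit.
Origin Hesania qualifies under the Caseth–Hesania agreement and 68.23 is covered: preferential rate Free applies instead.
The additional-duty order on 68.23 targets Ilovia, not Hesania; it does not apply.
Duty = £136,745.28 × 0% = £0.00.
Line 2 (56.48, Hesania, 502 units, £83,296.86):
Base rate for 56.48 is 26%.
Origin Hesania qualifies under the Caseth–Hesania agreement and 56.48 is covered: preferential rate 18% applies instead.
The additional-duty order on 56.48 targets Ilovia, not Hesania; it does not apply.
Duty = £83,296.86 × 18% = £14,993.43.
Total = £0.00 + £14,993.43 = £14,993.43.

£14,993.43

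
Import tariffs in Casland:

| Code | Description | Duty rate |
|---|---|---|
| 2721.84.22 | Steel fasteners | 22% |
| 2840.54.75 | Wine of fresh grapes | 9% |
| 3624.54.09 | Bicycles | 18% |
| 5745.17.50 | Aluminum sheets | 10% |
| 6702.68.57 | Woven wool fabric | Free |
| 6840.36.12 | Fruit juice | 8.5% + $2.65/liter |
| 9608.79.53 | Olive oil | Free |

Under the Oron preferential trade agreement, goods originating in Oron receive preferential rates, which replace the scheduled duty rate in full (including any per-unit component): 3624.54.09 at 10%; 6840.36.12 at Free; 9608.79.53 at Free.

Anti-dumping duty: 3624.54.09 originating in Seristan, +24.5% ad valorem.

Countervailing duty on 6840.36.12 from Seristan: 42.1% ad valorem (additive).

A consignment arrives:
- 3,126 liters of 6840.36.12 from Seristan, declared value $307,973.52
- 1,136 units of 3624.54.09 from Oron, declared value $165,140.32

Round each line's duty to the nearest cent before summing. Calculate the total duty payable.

Line 1 (6840.36.12, Seristan, 3,126 liters, $307,973.52):
Base rate for 6840.36.12 is 8.5% + $2.65/liter.
6840.36.12 has an FTA preferential rate, but origin Seristan is not Oron; base rate stands.
Additional duty on 6840.36.12 from Seristan: +42.1%. Applied ad valorem rate: 8.5% + 42.1% = 50.6%.
Duty = $307,973.52 × 50.6% + 3,126 × $2.65 = $164,118.50.
Line 2 (3624.54.09, Oron, 1,136 units, $165,140.32):
Base rate for 3624.54.09 is 18%.
Origin Oron qualifies under the Casland–Oron agreement and 3624.54.09 is covered: preferential rate 10% applies instead.
The additional-duty order on 3624.54.09 targets Seristan, not Oron; it does not apply.
Duty = $165,140.32 × 10% = $16,514.03.
Total = $164,118.50 + $16,514.03 = $180,632.53.

$180,632.53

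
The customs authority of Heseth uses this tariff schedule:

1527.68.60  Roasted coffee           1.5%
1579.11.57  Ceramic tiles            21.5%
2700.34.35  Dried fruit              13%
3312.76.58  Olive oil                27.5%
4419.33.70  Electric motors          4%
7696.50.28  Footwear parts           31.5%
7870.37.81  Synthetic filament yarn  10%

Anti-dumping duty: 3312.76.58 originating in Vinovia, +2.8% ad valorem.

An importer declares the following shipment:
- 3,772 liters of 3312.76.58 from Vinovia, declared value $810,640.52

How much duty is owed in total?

Line 1 (3312.76.58, Vinovia, 3,772 liters, $810,640.52):
Base rate for 3312.76.58 is 27.5%.
Additional duty on 3312.76.58 from Vinovia: +2.8%. Applied ad valorem rate: 27.5% + 2.8% = 30.3%.
Duty = $810,640.52 × 30.3% = $245,624.08.

$245,624.08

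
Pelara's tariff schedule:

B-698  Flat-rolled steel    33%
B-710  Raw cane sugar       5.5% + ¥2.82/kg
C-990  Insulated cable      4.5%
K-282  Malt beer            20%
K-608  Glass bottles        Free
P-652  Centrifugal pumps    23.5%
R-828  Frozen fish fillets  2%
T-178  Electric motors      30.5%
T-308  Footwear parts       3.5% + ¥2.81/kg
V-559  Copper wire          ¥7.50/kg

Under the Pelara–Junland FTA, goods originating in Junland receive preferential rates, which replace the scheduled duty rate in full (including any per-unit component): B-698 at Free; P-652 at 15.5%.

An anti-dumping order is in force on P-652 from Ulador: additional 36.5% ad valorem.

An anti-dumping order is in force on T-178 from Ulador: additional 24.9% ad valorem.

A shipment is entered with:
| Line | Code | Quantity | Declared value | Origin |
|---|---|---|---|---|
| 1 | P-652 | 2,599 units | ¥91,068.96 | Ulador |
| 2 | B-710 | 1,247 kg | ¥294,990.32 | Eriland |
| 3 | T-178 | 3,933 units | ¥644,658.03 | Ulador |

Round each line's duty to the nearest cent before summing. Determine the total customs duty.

Line 1 (P-652, Ulador, 2,599 units, ¥91,068.96):
Base rate for P-652 is 23.5%.
P-652 has an FTA preferential rate, but origin Ulador is not Junland; base rate stands.
Additional duty on P-652 from Ulador: +36.5%. Applied ad valorem rate: 23.5% + 36.5% = 60%.
Duty = ¥91,068.96 × 60% = ¥54,641.38.
Line 2 (B-710, Eriland, 1,247 kg, ¥294,990.32):
Base rate for B-710 is 5.5% + ¥2.82/kg.
Duty = ¥294,990.32 × 5.5% + 1,247 × ¥2.82 = ¥19,741.01.
Line 3 (T-178, Ulador, 3,933 units, ¥644,658.03):
Base rate for T-178 is 30.5%.
Additional duty on T-178 from Ulador: +24.9%. Applied ad valorem rate: 30.5% + 24.9% = 55.4%.
Duty = ¥644,658.03 × 55.4% = ¥357,140.55.
Total = ¥54,641.38 + ¥19,741.01 + ¥357,140.55 = ¥431,522.94.

¥431,522.94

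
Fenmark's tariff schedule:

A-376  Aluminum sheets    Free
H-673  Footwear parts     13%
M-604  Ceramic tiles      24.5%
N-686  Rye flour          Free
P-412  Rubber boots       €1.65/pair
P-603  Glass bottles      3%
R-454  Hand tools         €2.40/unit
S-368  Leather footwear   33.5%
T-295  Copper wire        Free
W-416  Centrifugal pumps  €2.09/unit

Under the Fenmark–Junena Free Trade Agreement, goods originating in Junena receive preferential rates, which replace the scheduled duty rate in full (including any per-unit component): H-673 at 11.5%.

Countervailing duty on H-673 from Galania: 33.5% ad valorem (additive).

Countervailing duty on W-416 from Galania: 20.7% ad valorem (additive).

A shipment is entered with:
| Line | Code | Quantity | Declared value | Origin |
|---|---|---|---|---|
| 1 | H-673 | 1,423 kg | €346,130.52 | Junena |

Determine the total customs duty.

€39,805.01

Line 1 (H-673, Junena, 1,423 kg, €346,130.52):
Base rate for H-673 is 13%.
Origin Junena qualifies under the Fenmark–Junena agreement and H-673 is covered: preferential rate 11.5% applies instead.
The additional-duty order on H-673 targets Galania, not Junena; it does not apply.
Duty = €346,130.52 × 11.5% = €39,805.01.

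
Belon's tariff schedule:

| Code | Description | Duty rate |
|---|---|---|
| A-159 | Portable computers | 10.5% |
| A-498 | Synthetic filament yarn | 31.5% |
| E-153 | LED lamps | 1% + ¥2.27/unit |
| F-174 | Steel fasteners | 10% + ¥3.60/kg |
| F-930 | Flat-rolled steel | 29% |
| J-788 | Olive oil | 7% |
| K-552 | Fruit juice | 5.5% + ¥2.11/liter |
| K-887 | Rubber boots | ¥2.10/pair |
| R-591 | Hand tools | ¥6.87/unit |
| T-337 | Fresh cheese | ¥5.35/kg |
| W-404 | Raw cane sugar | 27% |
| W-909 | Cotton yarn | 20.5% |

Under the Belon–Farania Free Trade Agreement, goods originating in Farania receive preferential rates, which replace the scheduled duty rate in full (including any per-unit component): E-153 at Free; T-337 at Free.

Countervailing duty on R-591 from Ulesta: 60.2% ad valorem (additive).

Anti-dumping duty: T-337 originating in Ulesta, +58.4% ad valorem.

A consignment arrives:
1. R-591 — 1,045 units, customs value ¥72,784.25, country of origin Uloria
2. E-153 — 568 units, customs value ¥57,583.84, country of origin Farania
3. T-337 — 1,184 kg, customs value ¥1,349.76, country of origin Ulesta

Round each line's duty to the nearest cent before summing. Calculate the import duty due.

¥14,301.81

Line 1 (R-591, Uloria, 1,045 units, ¥72,784.25):
Base rate for R-591 is ¥6.87/unit.
The additional-duty order on R-591 targets Ulesta, not Uloria; it does not apply.
Duty = 1,045 × ¥6.87 = ¥7,179.15.
Line 2 (E-153, Farania, 568 units, ¥57,583.84):
Base rate for E-153 is 1% + ¥2.27/unit.
Origin Farania qualifies under the Belon–Farania agreement and E-153 is covered: preferential rate Free applies instead.
Duty = ¥57,583.84 × 0% = ¥0.00.
Line 3 (T-337, Ulesta, 1,184 kg, ¥1,349.76):
Base rate for T-337 is ¥5.35/kg.
T-337 has an FTA preferential rate, but origin Ulesta is not Farania; base rate stands.
Additional duty on T-337 from Ulesta: +58.4% ad valorem. Applied ad valorem rate = 58.4%.
Duty = ¥1,349.76 × 58.4% + 1,184 × ¥5.35 = ¥7,122.66.
Total = ¥7,179.15 + ¥0.00 + ¥7,122.66 = ¥14,301.81.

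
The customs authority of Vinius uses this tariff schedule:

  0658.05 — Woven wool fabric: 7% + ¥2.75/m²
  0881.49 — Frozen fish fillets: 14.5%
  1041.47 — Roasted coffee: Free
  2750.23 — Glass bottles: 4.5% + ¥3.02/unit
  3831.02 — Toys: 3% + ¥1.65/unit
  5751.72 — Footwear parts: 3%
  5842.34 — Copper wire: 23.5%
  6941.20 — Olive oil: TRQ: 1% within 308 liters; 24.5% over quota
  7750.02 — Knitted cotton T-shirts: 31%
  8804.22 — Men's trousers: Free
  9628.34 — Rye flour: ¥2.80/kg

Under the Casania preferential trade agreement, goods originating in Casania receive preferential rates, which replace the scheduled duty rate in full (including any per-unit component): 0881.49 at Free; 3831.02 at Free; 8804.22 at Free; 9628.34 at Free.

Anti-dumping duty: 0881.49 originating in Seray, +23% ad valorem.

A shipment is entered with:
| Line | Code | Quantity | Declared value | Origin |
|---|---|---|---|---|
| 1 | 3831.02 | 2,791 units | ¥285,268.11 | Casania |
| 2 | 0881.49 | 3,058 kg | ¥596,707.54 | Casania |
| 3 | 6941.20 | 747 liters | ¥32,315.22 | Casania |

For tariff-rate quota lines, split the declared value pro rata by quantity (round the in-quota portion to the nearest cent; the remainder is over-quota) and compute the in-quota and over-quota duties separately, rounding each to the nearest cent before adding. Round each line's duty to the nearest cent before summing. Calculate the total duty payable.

¥4,786.07

Line 1 (3831.02, Casania, 2,791 units, ¥285,268.11):
Base rate for 3831.02 is 3% + ¥1.65/unit.
Origin Casania qualifies under the Vinius–Casania agreement and 3831.02 is covered: preferential rate Free applies instead.
Duty = ¥285,268.11 × 0% = ¥0.00.
Line 2 (0881.49, Casania, 3,058 kg, ¥596,707.54):
Base rate for 0881.49 is 14.5%.
Origin Casania qualifies under the Vinius–Casania agreement and 0881.49 is covered: preferential rate Free applies instead.
The additional-duty order on 0881.49 targets Seray, not Casania; it does not apply.
Duty = ¥596,707.54 × 0% = ¥0.00.
Line 3 (6941.20, Casania, 747 liters, ¥32,315.22):
Code 6941.20 is under a tariff-rate quota (threshold 308 liters). In-quota: 308 liters at 1%; over-quota: 439 liters at 24.5%.
Pro-rata value split: in-quota = ¥32,315.22 × 308/747 = ¥13,324.08; over-quota = ¥32,315.22 − ¥13,324.08 = ¥18,991.14.
In-quota duty = ¥13,324.08 × 1% = ¥133.24. Over-quota duty = ¥18,991.14 × 24.5% = ¥4,652.83.
Line duty = ¥133.24 + ¥4,652.83 = ¥4,786.07.
Total = ¥0.00 + ¥0.00 + ¥4,786.07 = ¥4,786.07.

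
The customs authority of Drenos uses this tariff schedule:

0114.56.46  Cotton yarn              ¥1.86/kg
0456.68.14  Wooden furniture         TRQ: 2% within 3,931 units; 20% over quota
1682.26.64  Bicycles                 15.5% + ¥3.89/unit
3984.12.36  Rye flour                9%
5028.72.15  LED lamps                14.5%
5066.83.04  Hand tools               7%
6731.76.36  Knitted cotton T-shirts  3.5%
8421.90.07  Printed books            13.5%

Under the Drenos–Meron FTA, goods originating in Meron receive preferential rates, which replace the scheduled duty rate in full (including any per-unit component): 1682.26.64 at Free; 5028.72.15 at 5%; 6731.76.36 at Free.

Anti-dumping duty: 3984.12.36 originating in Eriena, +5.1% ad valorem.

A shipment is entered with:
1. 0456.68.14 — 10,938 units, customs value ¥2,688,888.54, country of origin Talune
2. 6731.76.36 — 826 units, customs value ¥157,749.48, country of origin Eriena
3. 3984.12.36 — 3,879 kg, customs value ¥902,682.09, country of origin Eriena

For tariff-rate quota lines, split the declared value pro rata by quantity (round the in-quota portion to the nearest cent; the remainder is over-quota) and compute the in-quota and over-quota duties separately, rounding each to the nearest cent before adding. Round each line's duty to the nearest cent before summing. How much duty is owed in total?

Line 1 (0456.68.14, Talune, 10,938 units, ¥2,688,888.54):
Code 0456.68.14 is under a tariff-rate quota (threshold 3,931 units). In-quota: 3,931 units at 2%; over-quota: 7,007 units at 20%.
Pro-rata value split: in-quota = ¥2,688,888.54 × 3,931/10,938 = ¥966,357.73; over-quota = ¥2,688,888.54 − ¥966,357.73 = ¥1,722,530.81.
In-quota duty = ¥966,357.73 × 2% = ¥19,327.15. Over-quota duty = ¥1,722,530.81 × 20% = ¥344,506.16.
Line duty = ¥19,327.15 + ¥344,506.16 = ¥363,833.31.
Line 2 (6731.76.36, Eriena, 826 units, ¥157,749.48):
Base rate for 6731.76.36 is 3.5%.
6731.76.36 has an FTA preferential rate, but origin Eriena is not Meron; base rate stands.
Duty = ¥157,749.48 × 3.5% = ¥5,521.23.
Line 3 (3984.12.36, Eriena, 3,879 kg, ¥902,682.09):
Base rate for 3984.12.36 is 9%.
Additional duty on 3984.12.36 from Eriena: +5.1%. Applied ad valorem rate: 9% + 5.1% = 14.1%.
Duty = ¥902,682.09 × 14.1% = ¥127,278.17.
Total = ¥363,833.31 + ¥5,521.23 + ¥127,278.17 = ¥496,632.71.

¥496,632.71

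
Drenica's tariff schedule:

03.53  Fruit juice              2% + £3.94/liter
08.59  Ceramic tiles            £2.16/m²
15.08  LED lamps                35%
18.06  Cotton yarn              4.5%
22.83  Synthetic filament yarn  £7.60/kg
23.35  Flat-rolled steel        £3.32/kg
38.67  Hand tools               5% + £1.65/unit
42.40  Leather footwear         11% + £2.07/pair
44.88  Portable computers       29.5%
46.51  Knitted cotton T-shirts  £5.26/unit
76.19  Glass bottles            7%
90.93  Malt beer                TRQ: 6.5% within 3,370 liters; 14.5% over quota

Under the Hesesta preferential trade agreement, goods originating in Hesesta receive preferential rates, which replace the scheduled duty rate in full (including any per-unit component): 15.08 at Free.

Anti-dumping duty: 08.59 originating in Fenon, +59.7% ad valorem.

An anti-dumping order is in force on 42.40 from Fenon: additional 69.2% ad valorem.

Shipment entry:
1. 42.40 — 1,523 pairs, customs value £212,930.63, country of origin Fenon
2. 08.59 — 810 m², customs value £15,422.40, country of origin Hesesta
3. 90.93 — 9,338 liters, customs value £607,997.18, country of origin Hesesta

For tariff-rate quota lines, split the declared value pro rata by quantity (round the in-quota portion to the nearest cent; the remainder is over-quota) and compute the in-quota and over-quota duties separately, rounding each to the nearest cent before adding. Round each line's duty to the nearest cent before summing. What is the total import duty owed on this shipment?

£246,278.52

Line 1 (42.40, Fenon, 1,523 pairs, £212,930.63):
Base rate for 42.40 is 11% + £2.07/pair.
Additional duty on 42.40 from Fenon: +69.2%. Applied ad valorem rate: 11% + 69.2% = 80.2%.
Duty = £212,930.63 × 80.2% + 1,523 × £2.07 = £173,922.98.
Line 2 (08.59, Hesesta, 810 m², £15,422.40):
Base rate for 08.59 is £2.16/m².
Origin Hesesta is the FTA partner but 08.59 is not on the preference list; base rate stands.
The additional-duty order on 08.59 targets Fenon, not Hesesta; it does not apply.
Duty = 810 × £2.16 = £1,749.60.
Line 3 (90.93, Hesesta, 9,338 liters, £607,997.18):
Code 90.93 is under a tariff-rate quota (threshold 3,370 liters). In-quota: 3,370 liters at 6.5%; over-quota: 5,968 liters at 14.5%.
Pro-rata value split: in-quota = £607,997.18 × 3,370/9,338 = £219,420.70; over-quota = £607,997.18 − £219,420.70 = £388,576.48.
In-quota duty = £219,420.70 × 6.5% = £14,262.35. Over-quota duty = £388,576.48 × 14.5% = £56,343.59.
Line duty = £14,262.35 + £56,343.59 = £70,605.94.
Total = £173,922.98 + £1,749.60 + £70,605.94 = £246,278.52.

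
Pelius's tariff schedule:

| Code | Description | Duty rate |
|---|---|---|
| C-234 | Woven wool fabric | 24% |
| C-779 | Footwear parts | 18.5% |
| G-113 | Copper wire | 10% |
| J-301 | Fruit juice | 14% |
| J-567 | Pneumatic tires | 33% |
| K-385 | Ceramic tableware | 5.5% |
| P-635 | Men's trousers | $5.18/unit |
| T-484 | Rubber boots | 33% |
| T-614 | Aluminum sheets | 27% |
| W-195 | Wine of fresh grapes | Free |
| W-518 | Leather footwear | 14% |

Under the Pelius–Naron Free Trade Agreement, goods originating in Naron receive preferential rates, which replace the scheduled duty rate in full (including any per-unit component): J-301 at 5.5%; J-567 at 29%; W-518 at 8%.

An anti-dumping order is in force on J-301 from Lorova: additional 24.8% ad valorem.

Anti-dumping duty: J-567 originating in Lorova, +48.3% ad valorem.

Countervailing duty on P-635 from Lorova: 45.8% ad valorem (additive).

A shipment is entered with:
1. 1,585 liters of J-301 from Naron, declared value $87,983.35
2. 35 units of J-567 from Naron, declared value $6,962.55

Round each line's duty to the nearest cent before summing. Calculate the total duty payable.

$6,858.22

Line 1 (J-301, Naron, 1,585 liters, $87,983.35):
Base rate for J-301 is 14%.
Origin Naron qualifies under the Pelius–Naron agreement and J-301 is covered: preferential rate 5.5% applies instead.
The additional-duty order on J-301 targets Lorova, not Naron; it does not apply.
Duty = $87,983.35 × 5.5% = $4,839.08.
Line 2 (J-567, Naron, 35 units, $6,962.55):
Base rate for J-567 is 33%.
Origin Naron qualifies under the Pelius–Naron agreement and J-567 is covered: preferential rate 29% applies instead.
The additional-duty order on J-567 targets Lorova, not Naron; it does not apply.
Duty = $6,962.55 × 29% = $2,019.14.
Total = $4,839.08 + $2,019.14 = $6,858.22.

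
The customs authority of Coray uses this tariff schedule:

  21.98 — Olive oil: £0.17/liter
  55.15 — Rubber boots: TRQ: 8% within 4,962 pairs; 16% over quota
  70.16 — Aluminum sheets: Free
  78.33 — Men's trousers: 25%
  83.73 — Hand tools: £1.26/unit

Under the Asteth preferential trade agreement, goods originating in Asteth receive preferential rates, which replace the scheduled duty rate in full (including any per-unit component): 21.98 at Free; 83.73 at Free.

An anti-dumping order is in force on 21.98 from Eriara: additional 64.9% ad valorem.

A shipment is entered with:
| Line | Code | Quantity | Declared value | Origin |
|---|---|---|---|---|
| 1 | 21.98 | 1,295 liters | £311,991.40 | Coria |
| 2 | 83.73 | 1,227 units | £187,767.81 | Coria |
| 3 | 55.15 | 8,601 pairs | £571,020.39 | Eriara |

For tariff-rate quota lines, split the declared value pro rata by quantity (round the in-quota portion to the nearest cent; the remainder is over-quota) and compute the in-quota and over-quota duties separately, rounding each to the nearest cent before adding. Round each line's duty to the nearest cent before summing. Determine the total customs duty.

£66,775.25

Line 1 (21.98, Coria, 1,295 liters, £311,991.40):
Base rate for 21.98 is £0.17/liter.
21.98 has an FTA preferential rate, but origin Coria is not Asteth; base rate stands.
The additional-duty order on 21.98 targets Eriara, not Coria; it does not apply.
Duty = 1,295 × £0.17 = £220.15.
Line 2 (83.73, Coria, 1,227 units, £187,767.81):
Base rate for 83.73 is £1.26/unit.
83.73 has an FTA preferential rate, but origin Coria is not Asteth; base rate stands.
Duty = 1,227 × £1.26 = £1,546.02.
Line 3 (55.15, Eriara, 8,601 pairs, £571,020.39):
Code 55.15 is under a tariff-rate quota (threshold 4,962 pairs). In-quota: 4,962 pairs at 8%; over-quota: 3,639 pairs at 16%.
Pro-rata value split: in-quota = £571,020.39 × 4,962/8,601 = £329,427.18; over-quota = £571,020.39 − £329,427.18 = £241,593.21.
In-quota duty = £329,427.18 × 8% = £26,354.17. Over-quota duty = £241,593.21 × 16% = £38,654.91.
Line duty = £26,354.17 + £38,654.91 = £65,009.08.
Total = £220.15 + £1,546.02 + £65,009.08 = £66,775.25.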